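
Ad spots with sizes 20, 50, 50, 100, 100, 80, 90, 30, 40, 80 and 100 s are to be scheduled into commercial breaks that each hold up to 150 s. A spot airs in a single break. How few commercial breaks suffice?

6

Total = 100 + 100 + 100 + 90 + 80 + 80 + 50 + 50 + 40 + 30 + 20 = 740 s.
Lower bound: ⌈740/150⌉ = 5 commercial breaks.
Also, 6 ad spots each exceed 75 s, and no two of those can share a break, so at least 6 commercial breaks are needed.
A packing using 6 commercial breaks:
  break 1: 100 + 50 = 150
  break 2: 100 + 50 = 150
  break 3: 100 + 40 = 140
  break 4: 90 + 30 + 20 = 140
  break 5: 80 = 80
  break 6: 80 = 80
This matches the lower bound, so 6 is optimal.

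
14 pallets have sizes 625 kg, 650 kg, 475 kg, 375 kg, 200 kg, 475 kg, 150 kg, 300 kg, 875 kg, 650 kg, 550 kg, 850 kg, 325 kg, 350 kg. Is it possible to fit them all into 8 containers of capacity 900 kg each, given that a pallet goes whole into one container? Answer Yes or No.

No

Total = 6850 kg; ⌈6850/900⌉ = 8.
The bound of 8 does not rule out 8, but exhaustive search shows no assignment into 8 containers of capacity 900 kg exists — the minimum is 9.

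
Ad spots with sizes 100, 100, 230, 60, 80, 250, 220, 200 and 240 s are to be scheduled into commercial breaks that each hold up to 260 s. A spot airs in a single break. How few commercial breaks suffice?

7

Total = 250 + 240 + 230 + 220 + 200 + 100 + 100 + 80 + 60 = 1480 s.
Lower bound: ⌈1480/260⌉ = 6 commercial breaks.
A packing using 7 commercial breaks:
  break 1: 250 = 250
  break 2: 240 = 240
  break 3: 230 = 230
  break 4: 220 = 220
  break 5: 200 + 60 = 260
  break 6: 100 + 100 = 200
  break 7: 80 = 80
No arrangement into 6 commercial breaks stays within capacity, so 7 is optimal.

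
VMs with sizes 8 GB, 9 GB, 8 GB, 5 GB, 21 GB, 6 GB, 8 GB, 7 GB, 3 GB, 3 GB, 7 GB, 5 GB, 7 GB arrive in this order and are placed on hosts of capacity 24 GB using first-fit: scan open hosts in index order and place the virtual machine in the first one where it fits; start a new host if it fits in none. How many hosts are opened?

5

  8 → host 1 (new)  [load 8/24]
  9 → host 1  [load 17/24]
  8 → host 2 (new)  [load 8/24]
  5 → host 1  [load 22/24]
  21 → host 3 (new)  [load 21/24]
  6 → host 2  [load 14/24]
  8 → host 2  [load 22/24]
  7 → host 4 (new)  [load 7/24]
  3 → host 3  [load 24/24]
  3 → host 4  [load 10/24]
  7 → host 4  [load 17/24]
  5 → host 4  [load 22/24]
  7 → host 5 (new)  [load 7/24]
5 hosts opened.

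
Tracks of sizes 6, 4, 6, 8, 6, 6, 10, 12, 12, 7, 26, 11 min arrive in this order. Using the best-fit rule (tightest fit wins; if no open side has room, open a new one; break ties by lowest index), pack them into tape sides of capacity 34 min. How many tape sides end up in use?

4

  6 → side 1 (new)  [load 6/34]
  4 → side 1  [load 10/34]
  6 → side 1  [load 16/34]
  8 → side 1  [load 24/34]
  6 → side 1  [load 30/34]
  6 → side 2 (new)  [load 6/34]
  10 → side 2  [load 16/34]
  12 → side 2  [load 28/34]
  12 → side 3 (new)  [load 12/34]
  7 → side 3  [load 19/34]
  26 → side 4 (new)  [load 26/34]
  11 → side 3  [load 30/34]
4 tape sides opened.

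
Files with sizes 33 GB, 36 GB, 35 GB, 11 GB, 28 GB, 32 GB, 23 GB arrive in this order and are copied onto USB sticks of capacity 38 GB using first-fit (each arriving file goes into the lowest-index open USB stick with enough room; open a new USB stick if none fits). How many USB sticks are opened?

6

  33 → USB stick 1 (new)  [load 33/38]
  36 → USB stick 2 (new)  [load 36/38]
  35 → USB stick 3 (new)  [load 35/38]
  11 → USB stick 4 (new)  [load 11/38]
  28 → USB stick 5 (new)  [load 28/38]
  32 → USB stick 6 (new)  [load 32/38]
  23 → USB stick 4  [load 34/38]
6 USB sticks opened.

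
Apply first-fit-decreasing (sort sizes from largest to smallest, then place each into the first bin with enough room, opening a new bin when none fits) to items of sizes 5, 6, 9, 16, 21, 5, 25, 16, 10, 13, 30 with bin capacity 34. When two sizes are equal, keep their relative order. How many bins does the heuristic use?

Sorted descending: 30, 25, 21, 16, 16, 13, 10, 9, 6, 5, 5.
  30 → bin 1 (new)  [load 30/34]
  25 → bin 2 (new)  [load 25/34]
  21 → bin 3 (new)  [load 21/34]
  16 → bin 4 (new)  [load 16/34]
  16 → bin 4  [load 32/34]
  13 → bin 3  [load 34/34]
  10 → bin 5 (new)  [load 10/34]
  9 → bin 2  [load 34/34]
  6 → bin 5  [load 16/34]
  5 → bin 5  [load 21/34]
  5 → bin 5  [load 26/34]
5 bins opened.

5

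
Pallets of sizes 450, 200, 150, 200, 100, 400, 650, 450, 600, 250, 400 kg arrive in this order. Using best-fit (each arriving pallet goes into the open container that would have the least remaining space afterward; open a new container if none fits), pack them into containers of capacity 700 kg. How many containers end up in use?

7

  450 → container 1 (new)  [load 450/700]
  200 → container 1  [load 650/700]
  150 → container 2 (new)  [load 150/700]
  200 → container 2  [load 350/700]
  100 → container 2  [load 450/700]
  400 → container 3 (new)  [load 400/700]
  650 → container 4 (new)  [load 650/700]
  450 → container 5 (new)  [load 450/700]
  600 → container 6 (new)  [load 600/700]
  250 → container 2  [load 700/700]
  400 → container 7 (new)  [load 400/700]
7 containers opened.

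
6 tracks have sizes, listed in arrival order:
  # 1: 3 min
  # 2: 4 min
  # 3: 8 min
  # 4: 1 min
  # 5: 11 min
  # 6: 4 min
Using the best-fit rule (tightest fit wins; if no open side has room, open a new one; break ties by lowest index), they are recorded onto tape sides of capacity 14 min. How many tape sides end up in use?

3

  3 → side 1 (new)  [load 3/14]
  4 → side 1  [load 7/14]
  8 → side 2 (new)  [load 8/14]
  1 → side 2  [load 9/14]
  11 → side 3 (new)  [load 11/14]
  4 → side 2  [load 13/14]
3 tape sides opened.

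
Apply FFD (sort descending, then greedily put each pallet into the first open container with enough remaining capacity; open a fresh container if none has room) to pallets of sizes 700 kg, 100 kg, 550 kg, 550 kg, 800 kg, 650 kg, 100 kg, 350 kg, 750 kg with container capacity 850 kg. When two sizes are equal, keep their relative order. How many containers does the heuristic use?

Sorted descending: 800, 750, 700, 650, 550, 550, 350, 100, 100.
  800 → container 1 (new)  [load 800/850]
  750 → container 2 (new)  [load 750/850]
  700 → container 3 (new)  [load 700/850]
  650 → container 4 (new)  [load 650/850]
  550 → container 5 (new)  [load 550/850]
  550 → container 6 (new)  [load 550/850]
  350 → container 7 (new)  [load 350/850]
  100 → container 2  [load 850/850]
  100 → container 3  [load 800/850]
7 containers opened.

7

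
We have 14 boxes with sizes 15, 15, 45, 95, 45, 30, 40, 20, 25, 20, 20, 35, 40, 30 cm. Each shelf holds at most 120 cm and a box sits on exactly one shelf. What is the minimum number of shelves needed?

4

Total = 95 + 45 + 45 + 40 + 40 + 35 + 30 + 30 + 25 + 20 + 20 + 20 + 15 + 15 = 475 cm.
Lower bound: ⌈475/120⌉ = 4 shelves.
A packing using 4 shelves:
  shelf 1: 95 + 25 = 120
  shelf 2: 45 + 45 + 30 = 120
  shelf 3: 40 + 40 + 35 = 115
  shelf 4: 30 + 20 + 20 + 20 + 15 + 15 = 120
This matches the lower bound, so 4 is optimal.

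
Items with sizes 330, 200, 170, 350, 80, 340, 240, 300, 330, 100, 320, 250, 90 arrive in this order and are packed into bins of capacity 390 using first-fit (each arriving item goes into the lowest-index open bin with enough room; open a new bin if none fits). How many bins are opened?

  330 → bin 1 (new)  [load 330/390]
  200 → bin 2 (new)  [load 200/390]
  170 → bin 2  [load 370/390]
  350 → bin 3 (new)  [load 350/390]
  80 → bin 4 (new)  [load 80/390]
  340 → bin 5 (new)  [load 340/390]
  240 → bin 4  [load 320/390]
  300 → bin 6 (new)  [load 300/390]
  330 → bin 7 (new)  [load 330/390]
  100 → bin 8 (new)  [load 100/390]
  320 → bin 9 (new)  [load 320/390]
  250 → bin 8  [load 350/390]
  90 → bin 6  [load 390/390]
9 bins opened.

9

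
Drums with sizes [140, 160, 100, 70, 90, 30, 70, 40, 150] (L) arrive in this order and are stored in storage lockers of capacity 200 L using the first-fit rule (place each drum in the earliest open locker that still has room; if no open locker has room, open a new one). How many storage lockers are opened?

5

  140 → locker 1 (new)  [load 140/200]
  160 → locker 2 (new)  [load 160/200]
  100 → locker 3 (new)  [load 100/200]
  70 → locker 3  [load 170/200]
  90 → locker 4 (new)  [load 90/200]
  30 → locker 1  [load 170/200]
  70 → locker 4  [load 160/200]
  40 → locker 2  [load 200/200]
  150 → locker 5 (new)  [load 150/200]
5 storage lockers opened.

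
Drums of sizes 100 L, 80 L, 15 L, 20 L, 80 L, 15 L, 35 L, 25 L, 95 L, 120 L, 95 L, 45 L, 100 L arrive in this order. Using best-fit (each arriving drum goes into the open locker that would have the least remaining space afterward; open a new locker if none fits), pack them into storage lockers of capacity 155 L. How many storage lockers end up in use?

7

  100 → locker 1 (new)  [load 100/155]
  80 → locker 2 (new)  [load 80/155]
  15 → locker 1  [load 115/155]
  20 → locker 1  [load 135/155]
  80 → locker 3 (new)  [load 80/155]
  15 → locker 1  [load 150/155]
  35 → locker 2  [load 115/155]
  25 → locker 2  [load 140/155]
  95 → locker 4 (new)  [load 95/155]
  120 → locker 5 (new)  [load 120/155]
  95 → locker 6 (new)  [load 95/155]
  45 → locker 4  [load 140/155]
  100 → locker 7 (new)  [load 100/155]
7 storage lockers opened.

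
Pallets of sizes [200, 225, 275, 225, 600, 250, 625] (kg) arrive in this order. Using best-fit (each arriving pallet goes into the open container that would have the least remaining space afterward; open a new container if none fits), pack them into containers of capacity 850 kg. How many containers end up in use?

4

  200 → container 1 (new)  [load 200/850]
  225 → container 1  [load 425/850]
  275 → container 1  [load 700/850]
  225 → container 2 (new)  [load 225/850]
  600 → container 2  [load 825/850]
  250 → container 3 (new)  [load 250/850]
  625 → container 4 (new)  [load 625/850]
4 containers opened.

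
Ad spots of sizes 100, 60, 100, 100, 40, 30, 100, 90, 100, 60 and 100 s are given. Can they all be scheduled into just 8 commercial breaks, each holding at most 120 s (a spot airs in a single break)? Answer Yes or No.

No

Total = 880 s; ⌈880/120⌉ = 8.
The bound of 8 does not rule out 8, but exhaustive search shows no assignment into 8 commercial breaks of capacity 120 s exists — the minimum is 9.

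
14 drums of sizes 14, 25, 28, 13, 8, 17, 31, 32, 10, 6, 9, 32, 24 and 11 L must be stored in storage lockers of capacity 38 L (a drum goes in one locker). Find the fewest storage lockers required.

8

Total = 32 + 32 + 31 + 28 + 25 + 24 + 17 + 14 + 13 + 11 + 10 + 9 + 8 + 6 = 260 L.
Lower bound: ⌈260/38⌉ = 7 storage lockers.
A packing using 8 storage lockers:
  locker 1: 32 + 6 = 38
  locker 2: 32 = 32
  locker 3: 31 = 31
  locker 4: 28 + 10 = 38
  locker 5: 25 + 13 = 38
  locker 6: 24 + 14 = 38
  locker 7: 17 + 11 + 9 = 37
  locker 8: 8 = 8
No arrangement into 7 storage lockers stays within capacity, so 8 is optimal.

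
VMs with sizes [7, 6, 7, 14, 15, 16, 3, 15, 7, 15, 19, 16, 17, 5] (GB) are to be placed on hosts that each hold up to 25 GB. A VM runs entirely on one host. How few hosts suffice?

Total = 19 + 17 + 16 + 16 + 15 + 15 + 15 + 14 + 7 + 7 + 7 + 6 + 5 + 3 = 162 GB.
Lower bound: ⌈162/25⌉ = 7 hosts.
Also, 8 VMs each exceed 25/2 GB, and no two of those can share a host, so at least 8 hosts are needed.
A packing using 8 hosts:
  host 1: 19 + 6 = 25
  host 2: 17 + 7 = 24
  host 3: 16 + 7 = 23
  host 4: 16 + 7 = 23
  host 5: 15 + 5 + 3 = 23
  host 6: 15 = 15
  host 7: 15 = 15
  host 8: 14 = 14
This matches the lower bound, so 8 is optimal.

8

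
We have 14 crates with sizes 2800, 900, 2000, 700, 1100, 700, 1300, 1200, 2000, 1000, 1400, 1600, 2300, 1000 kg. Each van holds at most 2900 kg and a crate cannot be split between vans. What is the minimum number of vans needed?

8

Total = 2800 + 2300 + 2000 + 2000 + 1600 + 1400 + 1300 + 1200 + 1100 + 1000 + 1000 + 900 + 700 + 700 = 20000 kg.
Lower bound: ⌈20000/2900⌉ = 7 vans.
A packing using 8 vans:
  van 1: 2800 = 2800
  van 2: 2300 = 2300
  van 3: 2000 + 900 = 2900
  van 4: 2000 + 700 = 2700
  van 5: 1600 + 1300 = 2900
  van 6: 1400 + 1200 = 2600
  van 7: 1100 + 1000 + 700 = 2800
  van 8: 1000 = 1000
No arrangement into 7 vans stays within capacity, so 8 is optimal.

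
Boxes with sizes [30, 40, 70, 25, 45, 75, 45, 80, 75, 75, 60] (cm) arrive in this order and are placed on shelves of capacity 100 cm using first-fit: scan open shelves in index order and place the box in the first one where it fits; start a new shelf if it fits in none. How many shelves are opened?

  30 → shelf 1 (new)  [load 30/100]
  40 → shelf 1  [load 70/100]
  70 → shelf 2 (new)  [load 70/100]
  25 → shelf 1  [load 95/100]
  45 → shelf 3 (new)  [load 45/100]
  75 → shelf 4 (new)  [load 75/100]
  45 → shelf 3  [load 90/100]
  80 → shelf 5 (new)  [load 80/100]
  75 → shelf 6 (new)  [load 75/100]
  75 → shelf 7 (new)  [load 75/100]
  60 → shelf 8 (new)  [load 60/100]
8 shelves opened.

8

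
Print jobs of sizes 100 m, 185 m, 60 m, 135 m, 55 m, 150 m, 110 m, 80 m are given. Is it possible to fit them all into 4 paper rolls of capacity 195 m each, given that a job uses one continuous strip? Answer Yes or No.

Total = 875 m; ⌈875/195⌉ = 5.
At least 5 paper rolls are required, but only 4 are allowed.

No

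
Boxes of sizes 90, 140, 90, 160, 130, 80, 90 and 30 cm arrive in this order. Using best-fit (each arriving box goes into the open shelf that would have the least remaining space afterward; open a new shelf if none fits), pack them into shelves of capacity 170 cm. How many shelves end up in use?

  90 → shelf 1 (new)  [load 90/170]
  140 → shelf 2 (new)  [load 140/170]
  90 → shelf 3 (new)  [load 90/170]
  160 → shelf 4 (new)  [load 160/170]
  130 → shelf 5 (new)  [load 130/170]
  80 → shelf 1  [load 170/170]
  90 → shelf 6 (new)  [load 90/170]
  30 → shelf 2  [load 170/170]
6 shelves opened.

6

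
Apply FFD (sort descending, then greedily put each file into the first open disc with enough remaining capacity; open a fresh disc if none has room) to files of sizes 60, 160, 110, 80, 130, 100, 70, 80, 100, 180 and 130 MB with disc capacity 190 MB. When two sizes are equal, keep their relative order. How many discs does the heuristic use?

Sorted descending: 180, 160, 130, 130, 110, 100, 100, 80, 80, 70, 60.
  180 → disc 1 (new)  [load 180/190]
  160 → disc 2 (new)  [load 160/190]
  130 → disc 3 (new)  [load 130/190]
  130 → disc 4 (new)  [load 130/190]
  110 → disc 5 (new)  [load 110/190]
  100 → disc 6 (new)  [load 100/190]
  100 → disc 7 (new)  [load 100/190]
  80 → disc 5  [load 190/190]
  80 → disc 6  [load 180/190]
  70 → disc 7  [load 170/190]
  60 → disc 3  [load 190/190]
7 discs opened.

7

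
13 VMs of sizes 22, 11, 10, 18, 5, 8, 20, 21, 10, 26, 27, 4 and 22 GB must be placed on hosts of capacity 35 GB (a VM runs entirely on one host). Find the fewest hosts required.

Total = 27 + 26 + 22 + 22 + 21 + 20 + 18 + 11 + 10 + 10 + 8 + 5 + 4 = 204 GB.
Lower bound: ⌈204/35⌉ = 6 hosts.
Also, 7 VMs each exceed 35/2 GB, and no two of those can share a host, so at least 7 hosts are needed.
A packing using 7 hosts:
  host 1: 27 + 8 = 35
  host 2: 26 + 5 + 4 = 35
  host 3: 22 + 11 = 33
  host 4: 22 + 10 = 32
  host 5: 21 + 10 = 31
  host 6: 20 = 20
  host 7: 18 = 18
This matches the lower bound, so 7 is optimal.

7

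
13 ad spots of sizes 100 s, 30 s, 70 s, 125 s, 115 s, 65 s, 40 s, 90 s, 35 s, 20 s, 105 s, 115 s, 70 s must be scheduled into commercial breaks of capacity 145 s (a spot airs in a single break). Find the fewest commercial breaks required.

8

Total = 125 + 115 + 115 + 105 + 100 + 90 + 70 + 70 + 65 + 40 + 35 + 30 + 20 = 980 s.
Lower bound: ⌈980/145⌉ = 7 commercial breaks.
A packing using 8 commercial breaks:
  break 1: 125 + 20 = 145
  break 2: 115 + 30 = 145
  break 3: 115 = 115
  break 4: 105 + 40 = 145
  break 5: 100 + 35 = 135
  break 6: 90 = 90
  break 7: 70 + 70 = 140
  break 8: 65 = 65
No arrangement into 7 commercial breaks stays within capacity, so 8 is optimal.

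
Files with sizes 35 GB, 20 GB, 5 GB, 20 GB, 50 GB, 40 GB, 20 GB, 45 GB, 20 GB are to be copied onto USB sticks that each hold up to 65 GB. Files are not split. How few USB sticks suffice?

5

Total = 50 + 45 + 40 + 35 + 20 + 20 + 20 + 20 + 5 = 255 GB.
Lower bound: ⌈255/65⌉ = 4 USB sticks.
A packing using 5 USB sticks:
  USB stick 1: 50 + 5 = 55
  USB stick 2: 45 + 20 = 65
  USB stick 3: 40 + 20 = 60
  USB stick 4: 35 + 20 = 55
  USB stick 5: 20 = 20
No arrangement into 4 USB sticks stays within capacity, so 5 is optimal.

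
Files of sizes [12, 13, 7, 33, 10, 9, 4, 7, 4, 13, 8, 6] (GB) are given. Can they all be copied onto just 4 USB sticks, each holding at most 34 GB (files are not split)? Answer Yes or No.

A valid assignment using 4 USB sticks:
  USB stick 1: 33 = 33
  USB stick 2: 13 + 13 + 8 = 34
  USB stick 3: 12 + 10 + 9 = 31
  USB stick 4: 7 + 7 + 6 + 4 + 4 = 28
Every load is within 34 GB, so 4 USB sticks suffice.

Yes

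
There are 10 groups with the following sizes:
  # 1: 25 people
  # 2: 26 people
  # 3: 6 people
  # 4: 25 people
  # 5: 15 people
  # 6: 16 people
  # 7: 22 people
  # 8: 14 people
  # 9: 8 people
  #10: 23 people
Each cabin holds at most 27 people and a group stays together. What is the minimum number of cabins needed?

8

Total = 26 + 25 + 25 + 23 + 22 + 16 + 15 + 14 + 8 + 6 = 180 people.
Lower bound: ⌈180/27⌉ = 7 cabins.
Also, 8 groups each exceed 27/2 people, and no two of those can share a cabin, so at least 8 cabins are needed.
A packing using 8 cabins:
  cabin 1: 26 = 26
  cabin 2: 25 = 25
  cabin 3: 25 = 25
  cabin 4: 23 = 23
  cabin 5: 22 = 22
  cabin 6: 16 + 8 = 24
  cabin 7: 15 + 6 = 21
  cabin 8: 14 = 14
This matches the lower bound, so 8 is optimal.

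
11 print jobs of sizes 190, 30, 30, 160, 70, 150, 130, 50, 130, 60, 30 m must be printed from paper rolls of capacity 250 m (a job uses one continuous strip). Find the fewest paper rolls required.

5

Total = 190 + 160 + 150 + 130 + 130 + 70 + 60 + 50 + 30 + 30 + 30 = 1030 m.
Lower bound: ⌈1030/250⌉ = 5 paper rolls.
A packing using 5 paper rolls:
  roll 1: 190 + 60 = 250
  roll 2: 160 + 70 = 230
  roll 3: 150 + 50 + 30 = 230
  roll 4: 130 + 30 + 30 = 190
  roll 5: 130 = 130
This matches the lower bound, so 5 is optimal.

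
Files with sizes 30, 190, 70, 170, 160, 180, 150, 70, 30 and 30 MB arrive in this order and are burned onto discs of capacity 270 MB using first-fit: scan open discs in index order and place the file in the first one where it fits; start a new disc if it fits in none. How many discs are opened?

5

  30 → disc 1 (new)  [load 30/270]
  190 → disc 1  [load 220/270]
  70 → disc 2 (new)  [load 70/270]
  170 → disc 2  [load 240/270]
  160 → disc 3 (new)  [load 160/270]
  180 → disc 4 (new)  [load 180/270]
  150 → disc 5 (new)  [load 150/270]
  70 → disc 3  [load 230/270]
  30 → disc 1  [load 250/270]
  30 → disc 2  [load 270/270]
5 discs opened.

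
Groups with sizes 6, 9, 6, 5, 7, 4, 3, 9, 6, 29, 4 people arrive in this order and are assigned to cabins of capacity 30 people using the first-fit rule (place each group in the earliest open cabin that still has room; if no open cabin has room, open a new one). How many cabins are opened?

  6 → cabin 1 (new)  [load 6/30]
  9 → cabin 1  [load 15/30]
  6 → cabin 1  [load 21/30]
  5 → cabin 1  [load 26/30]
  7 → cabin 2 (new)  [load 7/30]
  4 → cabin 1  [load 30/30]
  3 → cabin 2  [load 10/30]
  9 → cabin 2  [load 19/30]
  6 → cabin 2  [load 25/30]
  29 → cabin 3 (new)  [load 29/30]
  4 → cabin 2  [load 29/30]
3 cabins opened.

3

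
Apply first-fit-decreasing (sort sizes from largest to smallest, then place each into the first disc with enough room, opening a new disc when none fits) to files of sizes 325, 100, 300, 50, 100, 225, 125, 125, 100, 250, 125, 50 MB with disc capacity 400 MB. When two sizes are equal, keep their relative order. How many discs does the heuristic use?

Sorted descending: 325, 300, 250, 225, 125, 125, 125, 100, 100, 100, 50, 50.
  325 → disc 1 (new)  [load 325/400]
  300 → disc 2 (new)  [load 300/400]
  250 → disc 3 (new)  [load 250/400]
  225 → disc 4 (new)  [load 225/400]
  125 → disc 3  [load 375/400]
  125 → disc 4  [load 350/400]
  125 → disc 5 (new)  [load 125/400]
  100 → disc 2  [load 400/400]
  100 → disc 5  [load 225/400]
  100 → disc 5  [load 325/400]
  50 → disc 1  [load 375/400]
  50 → disc 4  [load 400/400]
5 discs opened.

5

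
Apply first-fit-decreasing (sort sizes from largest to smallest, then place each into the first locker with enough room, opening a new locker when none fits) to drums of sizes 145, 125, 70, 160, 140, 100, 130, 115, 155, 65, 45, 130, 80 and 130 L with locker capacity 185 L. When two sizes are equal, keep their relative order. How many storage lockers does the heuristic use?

11

Sorted descending: 160, 155, 145, 140, 130, 130, 130, 125, 115, 100, 80, 70, 65, 45.
  160 → locker 1 (new)  [load 160/185]
  155 → locker 2 (new)  [load 155/185]
  145 → locker 3 (new)  [load 145/185]
  140 → locker 4 (new)  [load 140/185]
  130 → locker 5 (new)  [load 130/185]
  130 → locker 6 (new)  [load 130/185]
  130 → locker 7 (new)  [load 130/185]
  125 → locker 8 (new)  [load 125/185]
  115 → locker 9 (new)  [load 115/185]
  100 → locker 10 (new)  [load 100/185]
  80 → locker 10  [load 180/185]
  70 → locker 9  [load 185/185]
  65 → locker 11 (new)  [load 65/185]
  45 → locker 4  [load 185/185]
11 storage lockers opened.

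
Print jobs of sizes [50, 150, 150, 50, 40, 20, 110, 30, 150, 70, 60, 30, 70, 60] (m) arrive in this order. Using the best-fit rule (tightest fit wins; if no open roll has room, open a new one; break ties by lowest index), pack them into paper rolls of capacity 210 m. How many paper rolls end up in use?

6

  50 → roll 1 (new)  [load 50/210]
  150 → roll 1  [load 200/210]
  150 → roll 2 (new)  [load 150/210]
  50 → roll 2  [load 200/210]
  40 → roll 3 (new)  [load 40/210]
  20 → roll 3  [load 60/210]
  110 → roll 3  [load 170/210]
  30 → roll 3  [load 200/210]
  150 → roll 4 (new)  [load 150/210]
  70 → roll 5 (new)  [load 70/210]
  60 → roll 4  [load 210/210]
  30 → roll 5  [load 100/210]
  70 → roll 5  [load 170/210]
  60 → roll 6 (new)  [load 60/210]
6 paper rolls opened.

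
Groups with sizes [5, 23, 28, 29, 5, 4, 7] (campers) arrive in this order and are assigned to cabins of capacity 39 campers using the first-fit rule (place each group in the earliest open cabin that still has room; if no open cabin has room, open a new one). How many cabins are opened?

  5 → cabin 1 (new)  [load 5/39]
  23 → cabin 1  [load 28/39]
  28 → cabin 2 (new)  [load 28/39]
  29 → cabin 3 (new)  [load 29/39]
  5 → cabin 1  [load 33/39]
  4 → cabin 1  [load 37/39]
  7 → cabin 2  [load 35/39]
3 cabins opened.

3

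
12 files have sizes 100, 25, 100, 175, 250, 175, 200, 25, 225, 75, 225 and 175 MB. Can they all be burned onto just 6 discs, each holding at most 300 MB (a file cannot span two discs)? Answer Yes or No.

Total = 1750 MB; ⌈1750/300⌉ = 6.
7 files each exceed half the capacity and cannot share a disc, forcing at least 7 discs.
At least 7 discs are required, but only 6 are allowed.

No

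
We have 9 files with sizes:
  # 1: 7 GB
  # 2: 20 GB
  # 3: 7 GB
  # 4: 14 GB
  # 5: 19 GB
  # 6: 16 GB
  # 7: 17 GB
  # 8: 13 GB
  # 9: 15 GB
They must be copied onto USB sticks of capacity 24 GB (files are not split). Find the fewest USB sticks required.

7

Total = 20 + 19 + 17 + 16 + 15 + 14 + 13 + 7 + 7 = 128 GB.
Lower bound: ⌈128/24⌉ = 6 USB sticks.
Also, 7 files each exceed 12 GB, and no two of those can share a USB stick, so at least 7 USB sticks are needed.
A packing using 7 USB sticks:
  USB stick 1: 20 = 20
  USB stick 2: 19 = 19
  USB stick 3: 17 + 7 = 24
  USB stick 4: 16 + 7 = 23
  USB stick 5: 15 = 15
  USB stick 6: 14 = 14
  USB stick 7: 13 = 13
This matches the lower bound, so 7 is optimal.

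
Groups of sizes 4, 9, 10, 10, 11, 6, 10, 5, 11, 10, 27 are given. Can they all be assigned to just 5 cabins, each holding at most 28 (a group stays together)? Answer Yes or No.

Yes

A valid assignment using 5 cabins:
  cabin 1: 27 = 27
  cabin 2: 11 + 11 + 6 = 28
  cabin 3: 10 + 10 + 5 = 25
  cabin 4: 10 + 10 + 4 = 24
  cabin 5: 9 = 9
Every load is within 28, so 5 cabins suffice.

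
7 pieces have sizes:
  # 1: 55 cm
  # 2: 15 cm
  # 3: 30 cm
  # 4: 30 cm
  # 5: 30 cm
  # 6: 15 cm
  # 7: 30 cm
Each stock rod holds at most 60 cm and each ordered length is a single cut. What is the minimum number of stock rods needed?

Total = 55 + 30 + 30 + 30 + 30 + 15 + 15 = 205 cm.
Lower bound: ⌈205/60⌉ = 4 stock rods.
A packing using 4 stock rods:
  stock rod 1: 55 = 55
  stock rod 2: 30 + 30 = 60
  stock rod 3: 30 + 30 = 60
  stock rod 4: 15 + 15 = 30
This matches the lower bound, so 4 is optimal.

4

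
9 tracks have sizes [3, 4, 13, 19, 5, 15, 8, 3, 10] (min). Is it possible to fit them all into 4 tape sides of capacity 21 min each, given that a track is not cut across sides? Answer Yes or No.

Yes

A valid assignment using 4 tape sides:
  side 1: 19 = 19
  side 2: 15 + 5 = 20
  side 3: 13 + 8 = 21
  side 4: 10 + 4 + 3 + 3 = 20
Every load is within 21 min, so 4 tape sides suffice.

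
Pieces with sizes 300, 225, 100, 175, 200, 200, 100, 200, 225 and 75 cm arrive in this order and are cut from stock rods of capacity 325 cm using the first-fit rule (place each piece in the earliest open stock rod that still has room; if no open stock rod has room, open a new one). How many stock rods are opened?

7

  300 → stock rod 1 (new)  [load 300/325]
  225 → stock rod 2 (new)  [load 225/325]
  100 → stock rod 2  [load 325/325]
  175 → stock rod 3 (new)  [load 175/325]
  200 → stock rod 4 (new)  [load 200/325]
  200 → stock rod 5 (new)  [load 200/325]
  100 → stock rod 3  [load 275/325]
  200 → stock rod 6 (new)  [load 200/325]
  225 → stock rod 7 (new)  [load 225/325]
  75 → stock rod 4  [load 275/325]
7 stock rods opened.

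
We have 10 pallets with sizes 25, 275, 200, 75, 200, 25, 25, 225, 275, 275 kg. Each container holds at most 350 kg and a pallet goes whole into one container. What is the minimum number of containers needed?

Total = 275 + 275 + 275 + 225 + 200 + 200 + 75 + 25 + 25 + 25 = 1600 kg.
Lower bound: ⌈1600/350⌉ = 5 containers.
Also, 6 pallets each exceed 175 kg, and no two of those can share a container, so at least 6 containers are needed.
A packing using 6 containers:
  container 1: 275 + 75 = 350
  container 2: 275 + 25 + 25 + 25 = 350
  container 3: 275 = 275
  container 4: 225 = 225
  container 5: 200 = 200
  container 6: 200 = 200
This matches the lower bound, so 6 is optimal.

6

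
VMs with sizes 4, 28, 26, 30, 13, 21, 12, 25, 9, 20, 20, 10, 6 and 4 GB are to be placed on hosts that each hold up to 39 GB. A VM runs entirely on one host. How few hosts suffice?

Total = 30 + 28 + 26 + 25 + 21 + 20 + 20 + 13 + 12 + 10 + 9 + 6 + 4 + 4 = 228 GB.
Lower bound: ⌈228/39⌉ = 6 hosts.
Also, 7 VMs each exceed 39/2 GB, and no two of those can share a host, so at least 7 hosts are needed.
A packing using 7 hosts:
  host 1: 30 + 9 = 39
  host 2: 28 + 10 = 38
  host 3: 26 + 13 = 39
  host 4: 25 + 12 = 37
  host 5: 21 + 6 + 4 + 4 = 35
  host 6: 20 = 20
  host 7: 20 = 20
This matches the lower bound, so 7 is optimal.

7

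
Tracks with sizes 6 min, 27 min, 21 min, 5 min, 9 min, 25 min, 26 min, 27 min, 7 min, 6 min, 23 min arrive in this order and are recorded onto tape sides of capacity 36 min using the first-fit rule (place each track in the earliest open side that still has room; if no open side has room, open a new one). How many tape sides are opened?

  6 → side 1 (new)  [load 6/36]
  27 → side 1  [load 33/36]
  21 → side 2 (new)  [load 21/36]
  5 → side 2  [load 26/36]
  9 → side 2  [load 35/36]
  25 → side 3 (new)  [load 25/36]
  26 → side 4 (new)  [load 26/36]
  27 → side 5 (new)  [load 27/36]
  7 → side 3  [load 32/36]
  6 → side 4  [load 32/36]
  23 → side 6 (new)  [load 23/36]
6 tape sides opened.

6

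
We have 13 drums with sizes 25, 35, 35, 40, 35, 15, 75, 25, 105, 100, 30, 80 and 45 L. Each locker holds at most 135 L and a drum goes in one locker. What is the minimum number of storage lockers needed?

5

Total = 105 + 100 + 80 + 75 + 45 + 40 + 35 + 35 + 35 + 30 + 25 + 25 + 15 = 645 L.
Lower bound: ⌈645/135⌉ = 5 storage lockers.
A packing using 5 storage lockers:
  locker 1: 105 + 30 = 135
  locker 2: 100 + 35 = 135
  locker 3: 80 + 45 = 125
  locker 4: 75 + 40 + 15 = 130
  locker 5: 35 + 35 + 25 + 25 = 120
This matches the lower bound, so 5 is optimal.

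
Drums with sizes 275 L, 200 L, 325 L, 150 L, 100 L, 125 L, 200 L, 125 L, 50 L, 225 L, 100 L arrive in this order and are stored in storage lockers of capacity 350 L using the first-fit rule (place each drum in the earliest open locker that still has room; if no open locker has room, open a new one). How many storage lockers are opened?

6

  275 → locker 1 (new)  [load 275/350]
  200 → locker 2 (new)  [load 200/350]
  325 → locker 3 (new)  [load 325/350]
  150 → locker 2  [load 350/350]
  100 → locker 4 (new)  [load 100/350]
  125 → locker 4  [load 225/350]
  200 → locker 5 (new)  [load 200/350]
  125 → locker 4  [load 350/350]
  50 → locker 1  [load 325/350]
  225 → locker 6 (new)  [load 225/350]
  100 → locker 5  [load 300/350]
6 storage lockers opened.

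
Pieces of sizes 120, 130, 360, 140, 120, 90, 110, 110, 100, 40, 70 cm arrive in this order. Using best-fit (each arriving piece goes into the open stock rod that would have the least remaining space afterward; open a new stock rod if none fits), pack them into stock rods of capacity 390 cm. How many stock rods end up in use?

  120 → stock rod 1 (new)  [load 120/390]
  130 → stock rod 1  [load 250/390]
  360 → stock rod 2 (new)  [load 360/390]
  140 → stock rod 1  [load 390/390]
  120 → stock rod 3 (new)  [load 120/390]
  90 → stock rod 3  [load 210/390]
  110 → stock rod 3  [load 320/390]
  110 → stock rod 4 (new)  [load 110/390]
  100 → stock rod 4  [load 210/390]
  40 → stock rod 3  [load 360/390]
  70 → stock rod 4  [load 280/390]
4 stock rods opened.

4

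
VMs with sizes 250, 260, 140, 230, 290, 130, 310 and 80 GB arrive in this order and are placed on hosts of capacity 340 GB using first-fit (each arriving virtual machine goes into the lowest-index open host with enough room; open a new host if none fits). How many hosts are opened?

6

  250 → host 1 (new)  [load 250/340]
  260 → host 2 (new)  [load 260/340]
  140 → host 3 (new)  [load 140/340]
  230 → host 4 (new)  [load 230/340]
  290 → host 5 (new)  [load 290/340]
  130 → host 3  [load 270/340]
  310 → host 6 (new)  [load 310/340]
  80 → host 1  [load 330/340]
6 hosts opened.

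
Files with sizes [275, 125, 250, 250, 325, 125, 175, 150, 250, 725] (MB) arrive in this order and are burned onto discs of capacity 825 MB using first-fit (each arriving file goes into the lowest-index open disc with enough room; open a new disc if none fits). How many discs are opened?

  275 → disc 1 (new)  [load 275/825]
  125 → disc 1  [load 400/825]
  250 → disc 1  [load 650/825]
  250 → disc 2 (new)  [load 250/825]
  325 → disc 2  [load 575/825]
  125 → disc 1  [load 775/825]
  175 → disc 2  [load 750/825]
  150 → disc 3 (new)  [load 150/825]
  250 → disc 3  [load 400/825]
  725 → disc 4 (new)  [load 725/825]
4 discs opened.

4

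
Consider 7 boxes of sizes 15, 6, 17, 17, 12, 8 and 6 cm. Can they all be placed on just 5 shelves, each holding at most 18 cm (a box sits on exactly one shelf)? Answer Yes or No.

A valid assignment using 5 shelves:
  shelf 1: 17 = 17
  shelf 2: 17 = 17
  shelf 3: 15 = 15
  shelf 4: 12 + 6 = 18
  shelf 5: 8 + 6 = 14
Every load is within 18 cm, so 5 shelves suffice.

Yes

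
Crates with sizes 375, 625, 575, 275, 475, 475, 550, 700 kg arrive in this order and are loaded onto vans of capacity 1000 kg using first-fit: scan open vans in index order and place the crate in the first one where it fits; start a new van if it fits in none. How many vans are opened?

  375 → van 1 (new)  [load 375/1000]
  625 → van 1  [load 1000/1000]
  575 → van 2 (new)  [load 575/1000]
  275 → van 2  [load 850/1000]
  475 → van 3 (new)  [load 475/1000]
  475 → van 3  [load 950/1000]
  550 → van 4 (new)  [load 550/1000]
  700 → van 5 (new)  [load 700/1000]
5 vans opened.

5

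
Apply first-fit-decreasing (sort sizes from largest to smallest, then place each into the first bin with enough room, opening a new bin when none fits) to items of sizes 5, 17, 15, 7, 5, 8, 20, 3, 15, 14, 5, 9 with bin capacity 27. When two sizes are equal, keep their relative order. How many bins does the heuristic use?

Sorted descending: 20, 17, 15, 15, 14, 9, 8, 7, 5, 5, 5, 3.
  20 → bin 1 (new)  [load 20/27]
  17 → bin 2 (new)  [load 17/27]
  15 → bin 3 (new)  [load 15/27]
  15 → bin 4 (new)  [load 15/27]
  14 → bin 5 (new)  [load 14/27]
  9 → bin 2  [load 26/27]
  8 → bin 3  [load 23/27]
  7 → bin 1  [load 27/27]
  5 → bin 4  [load 20/27]
  5 → bin 4  [load 25/27]
  5 → bin 5  [load 19/27]
  3 → bin 3  [load 26/27]
5 bins opened.

5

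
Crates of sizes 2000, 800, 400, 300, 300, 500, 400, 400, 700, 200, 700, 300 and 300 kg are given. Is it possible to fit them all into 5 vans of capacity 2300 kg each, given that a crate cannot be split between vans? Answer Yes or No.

Yes

A valid assignment using 4 vans:
  van 1: 2000 + 300 = 2300
  van 2: 800 + 700 + 700 = 2200
  van 3: 500 + 400 + 400 + 400 + 300 + 300 = 2300
  van 4: 300 + 200 = 500
That uses only 4 ≤ 5, so 5 vans are enough.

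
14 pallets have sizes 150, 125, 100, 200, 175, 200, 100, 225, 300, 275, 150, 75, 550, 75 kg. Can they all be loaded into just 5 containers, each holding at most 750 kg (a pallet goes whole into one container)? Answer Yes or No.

A valid assignment using 4 containers:
  container 1: 550 + 200 = 750
  container 2: 300 + 275 + 175 = 750
  container 3: 225 + 200 + 150 + 150 = 725
  container 4: 125 + 100 + 100 + 75 + 75 = 475
That uses only 4 ≤ 5, so 5 containers are enough.

Yes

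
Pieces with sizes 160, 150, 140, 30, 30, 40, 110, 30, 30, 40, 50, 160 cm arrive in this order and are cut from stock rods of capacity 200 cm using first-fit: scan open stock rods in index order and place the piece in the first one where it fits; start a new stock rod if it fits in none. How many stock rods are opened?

  160 → stock rod 1 (new)  [load 160/200]
  150 → stock rod 2 (new)  [load 150/200]
  140 → stock rod 3 (new)  [load 140/200]
  30 → stock rod 1  [load 190/200]
  30 → stock rod 2  [load 180/200]
  40 → stock rod 3  [load 180/200]
  110 → stock rod 4 (new)  [load 110/200]
  30 → stock rod 4  [load 140/200]
  30 → stock rod 4  [load 170/200]
  40 → stock rod 5 (new)  [load 40/200]
  50 → stock rod 5  [load 90/200]
  160 → stock rod 6 (new)  [load 160/200]
6 stock rods opened.

6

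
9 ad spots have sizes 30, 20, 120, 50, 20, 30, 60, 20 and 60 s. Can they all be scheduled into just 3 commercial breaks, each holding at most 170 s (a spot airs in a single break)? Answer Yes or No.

A valid assignment using 3 commercial breaks:
  break 1: 120 + 50 = 170
  break 2: 60 + 60 + 30 + 20 = 170
  break 3: 30 + 20 + 20 = 70
Every load is within 170 s, so 3 commercial breaks suffice.

Yes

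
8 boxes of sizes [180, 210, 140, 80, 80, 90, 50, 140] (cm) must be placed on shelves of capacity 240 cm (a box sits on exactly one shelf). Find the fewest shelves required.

5

Total = 210 + 180 + 140 + 140 + 90 + 80 + 80 + 50 = 970 cm.
Lower bound: ⌈970/240⌉ = 5 shelves.
A packing using 5 shelves:
  shelf 1: 210 = 210
  shelf 2: 180 + 50 = 230
  shelf 3: 140 + 90 = 230
  shelf 4: 140 + 80 = 220
  shelf 5: 80 = 80
This matches the lower bound, so 5 is optimal.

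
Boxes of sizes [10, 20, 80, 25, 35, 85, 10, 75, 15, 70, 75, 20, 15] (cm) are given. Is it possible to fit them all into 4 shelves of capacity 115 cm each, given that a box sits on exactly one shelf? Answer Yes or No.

Total = 535 cm; ⌈535/115⌉ = 5.
At least 5 shelves are required, but only 4 are allowed.

No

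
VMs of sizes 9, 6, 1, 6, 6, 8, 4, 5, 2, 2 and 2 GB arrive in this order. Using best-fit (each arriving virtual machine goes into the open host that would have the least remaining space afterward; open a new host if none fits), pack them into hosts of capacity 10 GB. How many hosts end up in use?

6

  9 → host 1 (new)  [load 9/10]
  6 → host 2 (new)  [load 6/10]
  1 → host 1  [load 10/10]
  6 → host 3 (new)  [load 6/10]
  6 → host 4 (new)  [load 6/10]
  8 → host 5 (new)  [load 8/10]
  4 → host 2  [load 10/10]
  5 → host 6 (new)  [load 5/10]
  2 → host 5  [load 10/10]
  2 → host 3  [load 8/10]
  2 → host 3  [load 10/10]
6 hosts opened.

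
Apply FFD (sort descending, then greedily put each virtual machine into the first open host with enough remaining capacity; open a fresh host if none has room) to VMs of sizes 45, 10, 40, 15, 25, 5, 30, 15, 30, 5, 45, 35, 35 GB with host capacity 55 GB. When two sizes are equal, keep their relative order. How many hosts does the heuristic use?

Sorted descending: 45, 45, 40, 35, 35, 30, 30, 25, 15, 15, 10, 5, 5.
  45 → host 1 (new)  [load 45/55]
  45 → host 2 (new)  [load 45/55]
  40 → host 3 (new)  [load 40/55]
  35 → host 4 (new)  [load 35/55]
  35 → host 5 (new)  [load 35/55]
  30 → host 6 (new)  [load 30/55]
  30 → host 7 (new)  [load 30/55]
  25 → host 6  [load 55/55]
  15 → host 3  [load 55/55]
  15 → host 4  [load 50/55]
  10 → host 1  [load 55/55]
  5 → host 2  [load 50/55]
  5 → host 2  [load 55/55]
7 hosts opened.

7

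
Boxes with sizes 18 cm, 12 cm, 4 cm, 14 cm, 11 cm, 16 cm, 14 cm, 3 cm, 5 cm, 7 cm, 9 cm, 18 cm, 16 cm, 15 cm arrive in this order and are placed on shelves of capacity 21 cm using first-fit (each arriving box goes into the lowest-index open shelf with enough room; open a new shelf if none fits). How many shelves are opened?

9

  18 → shelf 1 (new)  [load 18/21]
  12 → shelf 2 (new)  [load 12/21]
  4 → shelf 2  [load 16/21]
  14 → shelf 3 (new)  [load 14/21]
  11 → shelf 4 (new)  [load 11/21]
  16 → shelf 5 (new)  [load 16/21]
  14 → shelf 6 (new)  [load 14/21]
  3 → shelf 1  [load 21/21]
  5 → shelf 2  [load 21/21]
  7 → shelf 3  [load 21/21]
  9 → shelf 4  [load 20/21]
  18 → shelf 7 (new)  [load 18/21]
  16 → shelf 8 (new)  [load 16/21]
  15 → shelf 9 (new)  [load 15/21]
9 shelves opened.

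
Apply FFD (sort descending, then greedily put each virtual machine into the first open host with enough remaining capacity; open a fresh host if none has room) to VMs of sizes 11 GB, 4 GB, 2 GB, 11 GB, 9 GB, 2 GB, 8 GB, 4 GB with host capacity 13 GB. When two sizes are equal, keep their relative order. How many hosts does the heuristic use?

4

Sorted descending: 11, 11, 9, 8, 4, 4, 2, 2.
  11 → host 1 (new)  [load 11/13]
  11 → host 2 (new)  [load 11/13]
  9 → host 3 (new)  [load 9/13]
  8 → host 4 (new)  [load 8/13]
  4 → host 3  [load 13/13]
  4 → host 4  [load 12/13]
  2 → host 1  [load 13/13]
  2 → host 2  [load 13/13]
4 hosts opened.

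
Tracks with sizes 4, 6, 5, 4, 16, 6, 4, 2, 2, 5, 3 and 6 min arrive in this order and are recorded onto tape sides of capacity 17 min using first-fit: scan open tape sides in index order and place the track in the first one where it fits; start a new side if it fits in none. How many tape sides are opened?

  4 → side 1 (new)  [load 4/17]
  6 → side 1  [load 10/17]
  5 → side 1  [load 15/17]
  4 → side 2 (new)  [load 4/17]
  16 → side 3 (new)  [load 16/17]
  6 → side 2  [load 10/17]
  4 → side 2  [load 14/17]
  2 → side 1  [load 17/17]
  2 → side 2  [load 16/17]
  5 → side 4 (new)  [load 5/17]
  3 → side 4  [load 8/17]
  6 → side 4  [load 14/17]
4 tape sides opened.

4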